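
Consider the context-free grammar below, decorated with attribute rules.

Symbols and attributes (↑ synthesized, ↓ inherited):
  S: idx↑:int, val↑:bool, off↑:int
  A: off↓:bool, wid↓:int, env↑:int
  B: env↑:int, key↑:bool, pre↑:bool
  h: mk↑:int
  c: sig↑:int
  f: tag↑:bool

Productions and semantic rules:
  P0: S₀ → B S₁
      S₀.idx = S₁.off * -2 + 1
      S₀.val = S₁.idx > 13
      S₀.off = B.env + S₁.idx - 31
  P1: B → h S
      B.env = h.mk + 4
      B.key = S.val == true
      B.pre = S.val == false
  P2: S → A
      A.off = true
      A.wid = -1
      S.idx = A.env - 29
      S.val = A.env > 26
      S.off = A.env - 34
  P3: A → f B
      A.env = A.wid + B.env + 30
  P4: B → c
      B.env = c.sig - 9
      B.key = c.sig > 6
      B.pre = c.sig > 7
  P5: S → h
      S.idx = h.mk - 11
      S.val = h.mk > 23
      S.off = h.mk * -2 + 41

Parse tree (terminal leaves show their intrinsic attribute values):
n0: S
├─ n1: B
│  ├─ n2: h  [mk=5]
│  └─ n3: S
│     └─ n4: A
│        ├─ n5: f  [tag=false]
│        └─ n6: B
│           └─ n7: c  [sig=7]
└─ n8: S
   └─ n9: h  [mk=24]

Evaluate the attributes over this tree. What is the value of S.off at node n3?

-7

1. n2.mk = 5  [terminal]
2. n4.off = true  [true]
3. n4.wid = -1  [-1]
4. n5.tag = false  [terminal]
5. n7.sig = 7  [terminal]
6. n6.env = -2  [c.sig - 9]
7. n6.key = true  [c.sig > 6]
8. n6.pre = false  [c.sig > 7]
9. n4.env = 27  [A.wid + B.env + 30]
10. n3.idx = -2  [A.env - 29]
11. n3.val = true  [A.env > 26]
12. n3.off = -7  [A.env - 34]
13. n1.env = 9  [h.mk + 4]
14. n1.key = true  [S.val == true]
15. n1.pre = false  [S.val == false]
16. n9.mk = 24  [terminal]
17. n8.idx = 13  [h.mk - 11]
18. n8.val = true  [h.mk > 23]
19. n8.off = -7  [h.mk * -2 + 41]
20. n0.idx = 15  [S₁.off * -2 + 1]
21. n0.val = false  [S₁.idx > 13]
22. n0.off = -9  [B.env + S₁.idx - 31]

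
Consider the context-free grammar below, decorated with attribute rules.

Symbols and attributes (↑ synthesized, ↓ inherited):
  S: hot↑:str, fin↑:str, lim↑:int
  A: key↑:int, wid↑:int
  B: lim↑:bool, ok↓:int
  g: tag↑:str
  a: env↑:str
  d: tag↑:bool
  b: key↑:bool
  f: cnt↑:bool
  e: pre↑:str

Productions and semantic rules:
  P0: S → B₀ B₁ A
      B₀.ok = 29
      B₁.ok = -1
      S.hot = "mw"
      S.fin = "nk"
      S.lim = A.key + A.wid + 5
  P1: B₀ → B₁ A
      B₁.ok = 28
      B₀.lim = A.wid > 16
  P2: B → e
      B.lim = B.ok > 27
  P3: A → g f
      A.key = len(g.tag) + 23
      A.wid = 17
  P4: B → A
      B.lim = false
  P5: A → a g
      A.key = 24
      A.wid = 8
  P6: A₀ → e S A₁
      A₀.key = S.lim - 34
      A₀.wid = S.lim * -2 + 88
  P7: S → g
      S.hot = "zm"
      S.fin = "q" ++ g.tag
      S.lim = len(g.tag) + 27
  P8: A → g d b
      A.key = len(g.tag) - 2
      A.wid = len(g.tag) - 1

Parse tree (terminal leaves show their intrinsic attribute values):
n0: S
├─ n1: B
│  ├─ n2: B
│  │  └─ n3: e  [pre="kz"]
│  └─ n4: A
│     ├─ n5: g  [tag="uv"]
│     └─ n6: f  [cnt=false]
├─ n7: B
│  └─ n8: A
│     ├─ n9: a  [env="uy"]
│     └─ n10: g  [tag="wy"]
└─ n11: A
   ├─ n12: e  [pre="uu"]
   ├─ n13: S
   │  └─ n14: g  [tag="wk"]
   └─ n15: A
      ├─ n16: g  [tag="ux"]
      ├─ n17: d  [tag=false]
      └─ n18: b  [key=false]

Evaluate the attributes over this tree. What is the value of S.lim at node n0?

1. n1.ok = 29  [29]
2. n2.ok = 28  [28]
3. n3.pre = "kz"  [terminal]
4. n2.lim = true  [B.ok > 27]
5. n5.tag = "uv"  [terminal]
6. n6.cnt = false  [terminal]
7. n4.key = 25  [len(g.tag) + 23]
8. n4.wid = 17  [17]
9. n1.lim = true  [A.wid > 16]
10. n7.ok = -1  [-1]
11. n9.env = "uy"  [terminal]
12. n10.tag = "wy"  [terminal]
13. n8.key = 24  [24]
14. n8.wid = 8  [8]
15. n7.lim = false  [false]
16. n12.pre = "uu"  [terminal]
17. n14.tag = "wk"  [terminal]
18. n13.hot = "zm"  ["zm"]
19. n13.fin = "qwk"  ["q" ++ g.tag]
20. n13.lim = 29  [len(g.tag) + 27]
21. n16.tag = "ux"  [terminal]
22. n17.tag = false  [terminal]
23. n18.key = false  [terminal]
24. n15.key = 0  [len(g.tag) - 2]
25. n15.wid = 1  [len(g.tag) - 1]
26. n11.key = -5  [S.lim - 34]
27. n11.wid = 30  [S.lim * -2 + 88]
28. n0.hot = "mw"  ["mw"]
29. n0.fin = "nk"  ["nk"]
30. n0.lim = 30  [A.key + A.wid + 5]

30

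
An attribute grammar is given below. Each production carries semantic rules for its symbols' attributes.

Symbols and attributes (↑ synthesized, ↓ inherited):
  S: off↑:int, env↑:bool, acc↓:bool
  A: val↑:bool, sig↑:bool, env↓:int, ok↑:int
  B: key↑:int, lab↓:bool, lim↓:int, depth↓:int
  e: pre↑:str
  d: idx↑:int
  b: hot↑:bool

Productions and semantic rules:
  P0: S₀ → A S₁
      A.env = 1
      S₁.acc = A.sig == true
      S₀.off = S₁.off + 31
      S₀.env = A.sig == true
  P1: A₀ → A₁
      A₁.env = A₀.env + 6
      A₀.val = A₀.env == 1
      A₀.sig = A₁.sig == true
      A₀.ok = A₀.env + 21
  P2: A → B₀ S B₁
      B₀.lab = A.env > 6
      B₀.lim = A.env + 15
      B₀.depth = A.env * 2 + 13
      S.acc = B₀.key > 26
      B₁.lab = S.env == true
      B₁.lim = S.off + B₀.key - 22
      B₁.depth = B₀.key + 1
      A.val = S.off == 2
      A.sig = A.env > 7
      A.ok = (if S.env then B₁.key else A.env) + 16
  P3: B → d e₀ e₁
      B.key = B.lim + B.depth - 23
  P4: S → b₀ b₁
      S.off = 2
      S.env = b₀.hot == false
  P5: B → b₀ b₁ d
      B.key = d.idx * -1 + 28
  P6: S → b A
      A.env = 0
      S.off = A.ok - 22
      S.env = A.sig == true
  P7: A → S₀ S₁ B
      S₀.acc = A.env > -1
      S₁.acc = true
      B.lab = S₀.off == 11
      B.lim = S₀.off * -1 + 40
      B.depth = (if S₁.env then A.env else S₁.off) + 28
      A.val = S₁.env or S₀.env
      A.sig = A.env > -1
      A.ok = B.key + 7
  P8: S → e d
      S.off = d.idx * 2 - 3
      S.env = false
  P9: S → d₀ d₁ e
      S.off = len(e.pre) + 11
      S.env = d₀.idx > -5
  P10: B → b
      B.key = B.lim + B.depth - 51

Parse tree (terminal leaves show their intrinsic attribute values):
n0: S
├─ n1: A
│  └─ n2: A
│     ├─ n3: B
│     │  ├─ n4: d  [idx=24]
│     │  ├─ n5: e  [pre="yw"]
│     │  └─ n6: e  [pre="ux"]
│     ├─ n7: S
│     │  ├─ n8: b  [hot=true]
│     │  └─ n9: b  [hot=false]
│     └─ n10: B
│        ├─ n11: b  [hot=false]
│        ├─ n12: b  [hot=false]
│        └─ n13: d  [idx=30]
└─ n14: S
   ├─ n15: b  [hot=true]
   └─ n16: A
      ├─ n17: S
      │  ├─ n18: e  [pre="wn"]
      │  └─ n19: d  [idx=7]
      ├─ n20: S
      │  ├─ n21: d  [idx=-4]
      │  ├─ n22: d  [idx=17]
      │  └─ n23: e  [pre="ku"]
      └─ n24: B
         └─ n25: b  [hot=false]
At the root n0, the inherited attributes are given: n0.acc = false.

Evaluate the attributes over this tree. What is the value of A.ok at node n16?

13

1. n0.acc = false  [given at root]
2. n1.env = 1  [1]
3. n2.env = 7  [A₀.env + 6]
4. n3.lab = true  [A.env > 6]
5. n3.lim = 22  [A.env + 15]
6. n3.depth = 27  [A.env * 2 + 13]
7. n4.idx = 24  [terminal]
8. n5.pre = "yw"  [terminal]
9. n6.pre = "ux"  [terminal]
10. n3.key = 26  [B.lim + B.depth - 23]
11. n7.acc = false  [B₀.key > 26]
12. n8.hot = true  [terminal]
13. n9.hot = false  [terminal]
14. n7.off = 2  [2]
15. n7.env = false  [b₀.hot == false]
16. n10.lab = false  [S.env == true]
17. n10.lim = 6  [S.off + B₀.key - 22]
18. n10.depth = 27  [B₀.key + 1]
19. n11.hot = false  [terminal]
20. n12.hot = false  [terminal]
21. n13.idx = 30  [terminal]
22. n10.key = -2  [d.idx * -1 + 28]
23. n2.val = true  [S.off == 2]
24. n2.sig = false  [A.env > 7]
25. n2.ok = 23  [(if S.env then B₁.key else A.env) + 16]
26. n1.val = true  [A₀.env == 1]
27. n1.sig = false  [A₁.sig == true]
28. n1.ok = 22  [A₀.env + 21]
29. n14.acc = false  [A.sig == true]
30. n15.hot = true  [terminal]
31. n16.env = 0  [0]
32. n17.acc = true  [A.env > -1]
33. n18.pre = "wn"  [terminal]
34. n19.idx = 7  [terminal]
35. n17.off = 11  [d.idx * 2 - 3]
36. n17.env = false  [false]
37. n20.acc = true  [true]
38. n21.idx = -4  [terminal]
39. n22.idx = 17  [terminal]
40. n23.pre = "ku"  [terminal]
41. n20.off = 13  [len(e.pre) + 11]
42. n20.env = true  [d₀.idx > -5]
43. n24.lab = true  [S₀.off == 11]
44. n24.lim = 29  [S₀.off * -1 + 40]
45. n24.depth = 28  [(if S₁.env then A.env else S₁.off) + 28]
46. n25.hot = false  [terminal]
47. n24.key = 6  [B.lim + B.depth - 51]
48. n16.val = true  [S₁.env or S₀.env]
49. n16.sig = true  [A.env > -1]
50. n16.ok = 13  [B.key + 7]
51. n14.off = -9  [A.ok - 22]
52. n14.env = true  [A.sig == true]
53. n0.off = 22  [S₁.off + 31]
54. n0.env = false  [A.sig == true]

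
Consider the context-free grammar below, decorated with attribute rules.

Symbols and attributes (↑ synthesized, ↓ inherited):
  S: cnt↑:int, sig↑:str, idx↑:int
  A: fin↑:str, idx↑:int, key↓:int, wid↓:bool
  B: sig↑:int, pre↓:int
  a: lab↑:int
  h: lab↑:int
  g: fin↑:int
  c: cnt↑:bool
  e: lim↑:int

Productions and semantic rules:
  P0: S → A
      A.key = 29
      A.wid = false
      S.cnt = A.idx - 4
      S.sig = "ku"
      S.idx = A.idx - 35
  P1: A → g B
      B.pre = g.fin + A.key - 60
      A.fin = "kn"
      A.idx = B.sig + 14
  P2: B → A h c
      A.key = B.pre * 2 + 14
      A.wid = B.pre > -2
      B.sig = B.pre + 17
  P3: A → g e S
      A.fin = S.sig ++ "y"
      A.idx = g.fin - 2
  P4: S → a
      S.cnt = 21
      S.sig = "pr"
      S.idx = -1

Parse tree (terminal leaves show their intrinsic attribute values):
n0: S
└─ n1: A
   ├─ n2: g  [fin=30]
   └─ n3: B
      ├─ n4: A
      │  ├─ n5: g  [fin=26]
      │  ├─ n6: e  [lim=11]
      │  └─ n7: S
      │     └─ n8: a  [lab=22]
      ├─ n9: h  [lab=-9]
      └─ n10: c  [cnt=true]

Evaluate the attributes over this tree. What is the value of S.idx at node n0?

-5

1. n1.key = 29  [29]
2. n1.wid = false  [false]
3. n2.fin = 30  [terminal]
4. n3.pre = -1  [g.fin + A.key - 60]
5. n4.key = 12  [B.pre * 2 + 14]
6. n4.wid = true  [B.pre > -2]
7. n5.fin = 26  [terminal]
8. n6.lim = 11  [terminal]
9. n8.lab = 22  [terminal]
10. n7.cnt = 21  [21]
11. n7.sig = "pr"  ["pr"]
12. n7.idx = -1  [-1]
13. n4.fin = "pry"  [S.sig ++ "y"]
14. n4.idx = 24  [g.fin - 2]
15. n9.lab = -9  [terminal]
16. n10.cnt = true  [terminal]
17. n3.sig = 16  [B.pre + 17]
18. n1.fin = "kn"  ["kn"]
19. n1.idx = 30  [B.sig + 14]
20. n0.cnt = 26  [A.idx - 4]
21. n0.sig = "ku"  ["ku"]
22. n0.idx = -5  [A.idx - 35]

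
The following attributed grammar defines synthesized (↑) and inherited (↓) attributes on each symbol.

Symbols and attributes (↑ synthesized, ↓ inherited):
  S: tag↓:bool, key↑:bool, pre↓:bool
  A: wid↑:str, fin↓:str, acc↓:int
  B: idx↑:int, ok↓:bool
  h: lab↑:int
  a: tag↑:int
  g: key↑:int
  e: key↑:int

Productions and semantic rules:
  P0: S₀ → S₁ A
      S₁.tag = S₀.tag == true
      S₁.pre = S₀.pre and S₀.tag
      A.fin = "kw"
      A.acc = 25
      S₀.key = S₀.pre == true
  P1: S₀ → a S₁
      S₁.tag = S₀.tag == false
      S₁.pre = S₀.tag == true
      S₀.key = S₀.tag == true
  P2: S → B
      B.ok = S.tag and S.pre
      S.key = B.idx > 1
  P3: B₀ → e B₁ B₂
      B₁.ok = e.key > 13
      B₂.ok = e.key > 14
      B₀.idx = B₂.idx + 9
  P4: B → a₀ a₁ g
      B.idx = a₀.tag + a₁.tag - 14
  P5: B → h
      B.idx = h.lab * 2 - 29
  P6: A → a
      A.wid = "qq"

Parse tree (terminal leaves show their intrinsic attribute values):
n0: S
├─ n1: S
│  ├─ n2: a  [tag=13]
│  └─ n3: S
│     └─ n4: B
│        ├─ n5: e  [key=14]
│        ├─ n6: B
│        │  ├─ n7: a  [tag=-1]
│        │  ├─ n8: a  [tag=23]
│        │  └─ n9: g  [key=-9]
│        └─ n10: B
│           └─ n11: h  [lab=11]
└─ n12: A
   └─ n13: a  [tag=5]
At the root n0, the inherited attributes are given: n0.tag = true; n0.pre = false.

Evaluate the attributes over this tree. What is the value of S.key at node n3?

1. n0.tag = true  [given at root]
2. n0.pre = false  [given at root]
3. n1.tag = true  [S₀.tag == true]
4. n1.pre = false  [S₀.pre and S₀.tag]
5. n2.tag = 13  [terminal]
6. n3.tag = false  [S₀.tag == false]
7. n3.pre = true  [S₀.tag == true]
8. n4.ok = false  [S.tag and S.pre]
9. n5.key = 14  [terminal]
10. n6.ok = true  [e.key > 13]
11. n7.tag = -1  [terminal]
12. n8.tag = 23  [terminal]
13. n9.key = -9  [terminal]
14. n6.idx = 8  [a₀.tag + a₁.tag - 14]
15. n10.ok = false  [e.key > 14]
16. n11.lab = 11  [terminal]
17. n10.idx = -7  [h.lab * 2 - 29]
18. n4.idx = 2  [B₂.idx + 9]
19. n3.key = true  [B.idx > 1]
20. n1.key = true  [S₀.tag == true]
21. n12.fin = "kw"  ["kw"]
22. n12.acc = 25  [25]
23. n13.tag = 5  [terminal]
24. n12.wid = "qq"  ["qq"]
25. n0.key = false  [S₀.pre == true]

true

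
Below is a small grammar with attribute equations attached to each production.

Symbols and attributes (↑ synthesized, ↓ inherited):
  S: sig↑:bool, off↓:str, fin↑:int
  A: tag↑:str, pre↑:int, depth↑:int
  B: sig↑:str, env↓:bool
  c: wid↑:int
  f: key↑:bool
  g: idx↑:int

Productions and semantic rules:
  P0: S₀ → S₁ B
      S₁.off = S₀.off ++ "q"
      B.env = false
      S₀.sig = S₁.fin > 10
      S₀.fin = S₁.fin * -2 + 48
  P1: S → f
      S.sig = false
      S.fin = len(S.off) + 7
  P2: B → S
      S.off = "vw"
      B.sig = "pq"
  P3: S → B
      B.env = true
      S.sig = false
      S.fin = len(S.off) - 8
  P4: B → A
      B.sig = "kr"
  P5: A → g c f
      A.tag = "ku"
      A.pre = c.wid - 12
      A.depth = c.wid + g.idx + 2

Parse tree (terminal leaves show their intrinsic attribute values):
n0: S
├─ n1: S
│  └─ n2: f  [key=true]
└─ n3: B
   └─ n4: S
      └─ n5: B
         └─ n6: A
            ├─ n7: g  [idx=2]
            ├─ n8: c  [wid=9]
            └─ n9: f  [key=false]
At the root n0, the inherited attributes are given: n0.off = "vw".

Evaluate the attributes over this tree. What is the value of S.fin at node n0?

1. n0.off = "vw"  [given at root]
2. n1.off = "vwq"  [S₀.off ++ "q"]
3. n2.key = true  [terminal]
4. n1.sig = false  [false]
5. n1.fin = 10  [len(S.off) + 7]
6. n3.env = false  [false]
7. n4.off = "vw"  ["vw"]
8. n5.env = true  [true]
9. n7.idx = 2  [terminal]
10. n8.wid = 9  [terminal]
11. n9.key = false  [terminal]
12. n6.tag = "ku"  ["ku"]
13. n6.pre = -3  [c.wid - 12]
14. n6.depth = 13  [c.wid + g.idx + 2]
15. n5.sig = "kr"  ["kr"]
16. n4.sig = false  [false]
17. n4.fin = -6  [len(S.off) - 8]
18. n3.sig = "pq"  ["pq"]
19. n0.sig = false  [S₁.fin > 10]
20. n0.fin = 28  [S₁.fin * -2 + 48]

28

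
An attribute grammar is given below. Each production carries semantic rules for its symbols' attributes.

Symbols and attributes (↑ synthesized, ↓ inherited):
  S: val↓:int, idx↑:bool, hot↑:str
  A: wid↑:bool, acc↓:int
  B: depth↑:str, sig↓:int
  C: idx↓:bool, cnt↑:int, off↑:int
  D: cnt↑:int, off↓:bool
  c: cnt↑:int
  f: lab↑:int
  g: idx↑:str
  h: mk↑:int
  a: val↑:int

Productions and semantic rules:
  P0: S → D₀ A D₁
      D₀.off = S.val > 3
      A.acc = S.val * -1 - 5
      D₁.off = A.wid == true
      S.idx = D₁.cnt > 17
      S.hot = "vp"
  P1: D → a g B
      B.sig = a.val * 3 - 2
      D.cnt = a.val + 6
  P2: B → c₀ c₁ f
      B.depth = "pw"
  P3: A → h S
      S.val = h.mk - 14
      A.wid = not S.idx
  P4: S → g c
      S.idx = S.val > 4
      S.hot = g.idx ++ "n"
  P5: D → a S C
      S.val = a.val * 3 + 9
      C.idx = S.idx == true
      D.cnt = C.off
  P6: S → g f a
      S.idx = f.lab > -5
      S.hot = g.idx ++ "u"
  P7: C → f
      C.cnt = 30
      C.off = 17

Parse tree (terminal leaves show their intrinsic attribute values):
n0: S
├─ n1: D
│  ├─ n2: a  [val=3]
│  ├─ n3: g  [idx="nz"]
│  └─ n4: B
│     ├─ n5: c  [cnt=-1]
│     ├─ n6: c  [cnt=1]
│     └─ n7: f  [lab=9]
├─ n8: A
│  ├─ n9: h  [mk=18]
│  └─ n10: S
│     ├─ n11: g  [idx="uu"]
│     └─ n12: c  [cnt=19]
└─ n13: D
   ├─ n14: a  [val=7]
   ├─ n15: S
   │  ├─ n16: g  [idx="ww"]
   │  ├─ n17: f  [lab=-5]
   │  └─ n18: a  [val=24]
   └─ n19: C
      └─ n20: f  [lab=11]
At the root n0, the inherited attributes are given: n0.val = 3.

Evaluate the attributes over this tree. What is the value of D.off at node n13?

true

1. n0.val = 3  [given at root]
2. n1.off = false  [S.val > 3]
3. n2.val = 3  [terminal]
4. n3.idx = "nz"  [terminal]
5. n4.sig = 7  [a.val * 3 - 2]
6. n5.cnt = -1  [terminal]
7. n6.cnt = 1  [terminal]
8. n7.lab = 9  [terminal]
9. n4.depth = "pw"  ["pw"]
10. n1.cnt = 9  [a.val + 6]
11. n8.acc = -8  [S.val * -1 - 5]
12. n9.mk = 18  [terminal]
13. n10.val = 4  [h.mk - 14]
14. n11.idx = "uu"  [terminal]
15. n12.cnt = 19  [terminal]
16. n10.idx = false  [S.val > 4]
17. n10.hot = "uun"  [g.idx ++ "n"]
18. n8.wid = true  [not S.idx]
19. n13.off = true  [A.wid == true]
20. n14.val = 7  [terminal]
21. n15.val = 30  [a.val * 3 + 9]
22. n16.idx = "ww"  [terminal]
23. n17.lab = -5  [terminal]
24. n18.val = 24  [terminal]
25. n15.idx = false  [f.lab > -5]
26. n15.hot = "wwu"  [g.idx ++ "u"]
27. n19.idx = false  [S.idx == true]
28. n20.lab = 11  [terminal]
29. n19.cnt = 30  [30]
30. n19.off = 17  [17]
31. n13.cnt = 17  [C.off]
32. n0.idx = false  [D₁.cnt > 17]
33. n0.hot = "vp"  ["vp"]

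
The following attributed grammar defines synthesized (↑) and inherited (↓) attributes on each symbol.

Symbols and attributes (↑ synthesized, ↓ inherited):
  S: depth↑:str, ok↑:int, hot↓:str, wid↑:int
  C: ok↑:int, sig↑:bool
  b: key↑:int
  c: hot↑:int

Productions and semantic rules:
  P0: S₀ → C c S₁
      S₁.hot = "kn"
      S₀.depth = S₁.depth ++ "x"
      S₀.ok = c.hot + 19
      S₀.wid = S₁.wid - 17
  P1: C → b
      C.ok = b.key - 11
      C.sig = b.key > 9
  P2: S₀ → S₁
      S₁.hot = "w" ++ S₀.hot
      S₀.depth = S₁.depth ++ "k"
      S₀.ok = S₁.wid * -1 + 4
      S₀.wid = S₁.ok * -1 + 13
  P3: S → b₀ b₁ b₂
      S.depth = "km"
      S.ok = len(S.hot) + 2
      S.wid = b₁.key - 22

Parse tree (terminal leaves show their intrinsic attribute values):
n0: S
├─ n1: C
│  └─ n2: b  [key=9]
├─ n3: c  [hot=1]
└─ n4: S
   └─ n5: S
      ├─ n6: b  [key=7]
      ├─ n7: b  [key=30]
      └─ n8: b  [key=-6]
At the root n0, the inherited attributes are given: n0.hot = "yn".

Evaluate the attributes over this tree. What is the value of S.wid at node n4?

1. n0.hot = "yn"  [given at root]
2. n2.key = 9  [terminal]
3. n1.ok = -2  [b.key - 11]
4. n1.sig = false  [b.key > 9]
5. n3.hot = 1  [terminal]
6. n4.hot = "kn"  ["kn"]
7. n5.hot = "wkn"  ["w" ++ S₀.hot]
8. n6.key = 7  [terminal]
9. n7.key = 30  [terminal]
10. n8.key = -6  [terminal]
11. n5.depth = "km"  ["km"]
12. n5.ok = 5  [len(S.hot) + 2]
13. n5.wid = 8  [b₁.key - 22]
14. n4.depth = "kmk"  [S₁.depth ++ "k"]
15. n4.ok = -4  [S₁.wid * -1 + 4]
16. n4.wid = 8  [S₁.ok * -1 + 13]
17. n0.depth = "kmkx"  [S₁.depth ++ "x"]
18. n0.ok = 20  [c.hot + 19]
19. n0.wid = -9  [S₁.wid - 17]

8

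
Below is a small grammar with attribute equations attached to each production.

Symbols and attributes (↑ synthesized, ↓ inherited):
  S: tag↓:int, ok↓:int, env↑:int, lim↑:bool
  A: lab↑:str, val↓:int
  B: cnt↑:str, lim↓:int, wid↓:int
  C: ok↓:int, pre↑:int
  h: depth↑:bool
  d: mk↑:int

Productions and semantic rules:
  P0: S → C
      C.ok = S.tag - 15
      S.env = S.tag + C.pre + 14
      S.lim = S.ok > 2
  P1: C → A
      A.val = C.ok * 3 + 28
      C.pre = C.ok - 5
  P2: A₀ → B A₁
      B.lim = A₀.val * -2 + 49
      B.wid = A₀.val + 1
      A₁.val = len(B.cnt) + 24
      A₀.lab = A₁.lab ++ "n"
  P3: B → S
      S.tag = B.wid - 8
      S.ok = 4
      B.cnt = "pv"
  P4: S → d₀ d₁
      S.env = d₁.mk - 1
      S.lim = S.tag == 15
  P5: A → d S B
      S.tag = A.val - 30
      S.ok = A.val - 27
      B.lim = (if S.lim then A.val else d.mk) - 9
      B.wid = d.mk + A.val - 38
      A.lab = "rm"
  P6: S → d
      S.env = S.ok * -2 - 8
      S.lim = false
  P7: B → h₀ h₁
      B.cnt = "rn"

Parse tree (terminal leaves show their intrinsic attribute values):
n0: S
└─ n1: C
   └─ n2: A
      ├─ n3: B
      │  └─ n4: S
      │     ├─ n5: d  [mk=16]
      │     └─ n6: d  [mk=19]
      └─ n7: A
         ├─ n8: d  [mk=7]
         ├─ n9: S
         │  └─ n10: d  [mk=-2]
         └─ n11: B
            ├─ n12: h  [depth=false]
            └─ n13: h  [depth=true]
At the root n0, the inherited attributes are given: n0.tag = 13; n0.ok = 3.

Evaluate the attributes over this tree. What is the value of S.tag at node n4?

15

1. n0.tag = 13  [given at root]
2. n0.ok = 3  [given at root]
3. n1.ok = -2  [S.tag - 15]
4. n2.val = 22  [C.ok * 3 + 28]
5. n3.lim = 5  [A₀.val * -2 + 49]
6. n3.wid = 23  [A₀.val + 1]
7. n4.tag = 15  [B.wid - 8]
8. n4.ok = 4  [4]
9. n5.mk = 16  [terminal]
10. n6.mk = 19  [terminal]
11. n4.env = 18  [d₁.mk - 1]
12. n4.lim = true  [S.tag == 15]
13. n3.cnt = "pv"  ["pv"]
14. n7.val = 26  [len(B.cnt) + 24]
15. n8.mk = 7  [terminal]
16. n9.tag = -4  [A.val - 30]
17. n9.ok = -1  [A.val - 27]
18. n10.mk = -2  [terminal]
19. n9.env = -6  [S.ok * -2 - 8]
20. n9.lim = false  [false]
21. n11.lim = -2  [(if S.lim then A.val else d.mk) - 9]
22. n11.wid = -5  [d.mk + A.val - 38]
23. n12.depth = false  [terminal]
24. n13.depth = true  [terminal]
25. n11.cnt = "rn"  ["rn"]
26. n7.lab = "rm"  ["rm"]
27. n2.lab = "rmn"  [A₁.lab ++ "n"]
28. n1.pre = -7  [C.ok - 5]
29. n0.env = 20  [S.tag + C.pre + 14]
30. n0.lim = true  [S.ok > 2]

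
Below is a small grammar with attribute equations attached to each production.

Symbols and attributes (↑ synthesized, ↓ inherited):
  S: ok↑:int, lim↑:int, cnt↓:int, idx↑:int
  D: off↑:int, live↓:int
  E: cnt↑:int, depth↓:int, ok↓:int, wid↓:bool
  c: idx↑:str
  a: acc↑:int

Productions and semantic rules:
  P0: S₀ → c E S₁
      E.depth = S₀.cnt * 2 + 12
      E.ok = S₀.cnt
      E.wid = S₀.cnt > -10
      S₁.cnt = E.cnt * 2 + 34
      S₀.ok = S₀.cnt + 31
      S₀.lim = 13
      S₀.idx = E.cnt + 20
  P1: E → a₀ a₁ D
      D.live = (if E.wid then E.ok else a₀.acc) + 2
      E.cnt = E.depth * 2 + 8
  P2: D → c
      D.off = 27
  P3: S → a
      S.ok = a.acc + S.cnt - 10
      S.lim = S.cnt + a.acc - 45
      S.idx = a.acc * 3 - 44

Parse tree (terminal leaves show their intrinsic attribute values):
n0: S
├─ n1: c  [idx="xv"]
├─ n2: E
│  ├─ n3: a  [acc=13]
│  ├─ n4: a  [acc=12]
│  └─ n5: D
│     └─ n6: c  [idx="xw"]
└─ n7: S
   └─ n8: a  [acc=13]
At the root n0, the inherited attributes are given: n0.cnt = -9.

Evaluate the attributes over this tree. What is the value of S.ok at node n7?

29

1. n0.cnt = -9  [given at root]
2. n1.idx = "xv"  [terminal]
3. n2.depth = -6  [S₀.cnt * 2 + 12]
4. n2.ok = -9  [S₀.cnt]
5. n2.wid = true  [S₀.cnt > -10]
6. n3.acc = 13  [terminal]
7. n4.acc = 12  [terminal]
8. n5.live = -7  [(if E.wid then E.ok else a₀.acc) + 2]
9. n6.idx = "xw"  [terminal]
10. n5.off = 27  [27]
11. n2.cnt = -4  [E.depth * 2 + 8]
12. n7.cnt = 26  [E.cnt * 2 + 34]
13. n8.acc = 13  [terminal]
14. n7.ok = 29  [a.acc + S.cnt - 10]
15. n7.lim = -6  [S.cnt + a.acc - 45]
16. n7.idx = -5  [a.acc * 3 - 44]
17. n0.ok = 22  [S₀.cnt + 31]
18. n0.lim = 13  [13]
19. n0.idx = 16  [E.cnt + 20]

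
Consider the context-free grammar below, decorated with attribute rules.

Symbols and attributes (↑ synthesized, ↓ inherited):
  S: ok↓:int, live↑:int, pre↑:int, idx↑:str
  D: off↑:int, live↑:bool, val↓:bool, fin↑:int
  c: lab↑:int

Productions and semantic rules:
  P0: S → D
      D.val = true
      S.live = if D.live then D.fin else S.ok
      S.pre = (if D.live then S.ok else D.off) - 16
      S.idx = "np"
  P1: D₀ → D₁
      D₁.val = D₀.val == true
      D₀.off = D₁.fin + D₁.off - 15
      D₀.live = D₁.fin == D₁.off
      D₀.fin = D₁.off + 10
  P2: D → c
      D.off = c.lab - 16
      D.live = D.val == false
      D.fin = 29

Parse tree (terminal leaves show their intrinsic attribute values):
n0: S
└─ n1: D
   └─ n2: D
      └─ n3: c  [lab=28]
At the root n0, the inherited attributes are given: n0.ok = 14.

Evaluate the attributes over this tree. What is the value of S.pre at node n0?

10

1. n0.ok = 14  [given at root]
2. n1.val = true  [true]
3. n2.val = true  [D₀.val == true]
4. n3.lab = 28  [terminal]
5. n2.off = 12  [c.lab - 16]
6. n2.live = false  [D.val == false]
7. n2.fin = 29  [29]
8. n1.off = 26  [D₁.fin + D₁.off - 15]
9. n1.live = false  [D₁.fin == D₁.off]
10. n1.fin = 22  [D₁.off + 10]
11. n0.live = 14  [if D.live then D.fin else S.ok]
12. n0.pre = 10  [(if D.live then S.ok else D.off) - 16]
13. n0.idx = "np"  ["np"]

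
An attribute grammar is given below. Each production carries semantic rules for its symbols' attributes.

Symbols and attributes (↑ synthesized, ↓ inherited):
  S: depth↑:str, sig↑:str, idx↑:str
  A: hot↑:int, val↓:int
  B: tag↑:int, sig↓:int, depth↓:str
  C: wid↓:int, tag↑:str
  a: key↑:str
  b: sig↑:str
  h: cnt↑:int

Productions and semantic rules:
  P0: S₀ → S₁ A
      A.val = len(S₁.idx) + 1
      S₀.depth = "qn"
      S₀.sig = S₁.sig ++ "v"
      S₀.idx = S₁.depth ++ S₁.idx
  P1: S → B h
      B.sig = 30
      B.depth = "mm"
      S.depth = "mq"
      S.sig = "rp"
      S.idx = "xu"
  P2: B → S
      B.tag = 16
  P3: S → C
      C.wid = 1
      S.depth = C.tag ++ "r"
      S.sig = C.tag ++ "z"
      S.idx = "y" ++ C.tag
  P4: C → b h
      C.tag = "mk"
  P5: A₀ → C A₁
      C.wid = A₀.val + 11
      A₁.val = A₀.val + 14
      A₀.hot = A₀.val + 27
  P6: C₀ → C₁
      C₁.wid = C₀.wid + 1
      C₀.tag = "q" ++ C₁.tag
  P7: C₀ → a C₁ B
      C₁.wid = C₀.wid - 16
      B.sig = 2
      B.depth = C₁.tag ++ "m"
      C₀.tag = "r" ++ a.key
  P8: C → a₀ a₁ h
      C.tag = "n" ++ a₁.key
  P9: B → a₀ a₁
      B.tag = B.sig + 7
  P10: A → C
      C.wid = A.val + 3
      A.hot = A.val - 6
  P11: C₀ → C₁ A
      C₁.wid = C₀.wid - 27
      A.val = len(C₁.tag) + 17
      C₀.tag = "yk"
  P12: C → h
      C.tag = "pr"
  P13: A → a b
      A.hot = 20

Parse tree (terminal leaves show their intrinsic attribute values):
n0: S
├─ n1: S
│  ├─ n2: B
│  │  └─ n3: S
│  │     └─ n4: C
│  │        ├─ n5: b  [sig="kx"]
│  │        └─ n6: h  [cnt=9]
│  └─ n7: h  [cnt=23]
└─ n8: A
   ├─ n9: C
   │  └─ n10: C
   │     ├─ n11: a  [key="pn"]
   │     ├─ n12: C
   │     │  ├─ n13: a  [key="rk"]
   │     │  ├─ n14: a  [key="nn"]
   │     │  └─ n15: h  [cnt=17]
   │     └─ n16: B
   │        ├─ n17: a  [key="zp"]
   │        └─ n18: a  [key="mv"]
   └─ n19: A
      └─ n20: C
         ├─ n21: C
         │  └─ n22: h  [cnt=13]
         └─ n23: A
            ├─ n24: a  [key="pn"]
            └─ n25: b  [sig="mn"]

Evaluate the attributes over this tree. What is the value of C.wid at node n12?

-1

1. n2.sig = 30  [30]
2. n2.depth = "mm"  ["mm"]
3. n4.wid = 1  [1]
4. n5.sig = "kx"  [terminal]
5. n6.cnt = 9  [terminal]
6. n4.tag = "mk"  ["mk"]
7. n3.depth = "mkr"  [C.tag ++ "r"]
8. n3.sig = "mkz"  [C.tag ++ "z"]
9. n3.idx = "ymk"  ["y" ++ C.tag]
10. n2.tag = 16  [16]
11. n7.cnt = 23  [terminal]
12. n1.depth = "mq"  ["mq"]
13. n1.sig = "rp"  ["rp"]
14. n1.idx = "xu"  ["xu"]
15. n8.val = 3  [len(S₁.idx) + 1]
16. n9.wid = 14  [A₀.val + 11]
17. n10.wid = 15  [C₀.wid + 1]
18. n11.key = "pn"  [terminal]
19. n12.wid = -1  [C₀.wid - 16]
20. n13.key = "rk"  [terminal]
21. n14.key = "nn"  [terminal]
22. n15.cnt = 17  [terminal]
23. n12.tag = "nnn"  ["n" ++ a₁.key]
24. n16.sig = 2  [2]
25. n16.depth = "nnnm"  [C₁.tag ++ "m"]
26. n17.key = "zp"  [terminal]
27. n18.key = "mv"  [terminal]
28. n16.tag = 9  [B.sig + 7]
29. n10.tag = "rpn"  ["r" ++ a.key]
30. n9.tag = "qrpn"  ["q" ++ C₁.tag]
31. n19.val = 17  [A₀.val + 14]
32. n20.wid = 20  [A.val + 3]
33. n21.wid = -7  [C₀.wid - 27]
34. n22.cnt = 13  [terminal]
35. n21.tag = "pr"  ["pr"]
36. n23.val = 19  [len(C₁.tag) + 17]
37. n24.key = "pn"  [terminal]
38. n25.sig = "mn"  [terminal]
39. n23.hot = 20  [20]
40. n20.tag = "yk"  ["yk"]
41. n19.hot = 11  [A.val - 6]
42. n8.hot = 30  [A₀.val + 27]
43. n0.depth = "qn"  ["qn"]
44. n0.sig = "rpv"  [S₁.sig ++ "v"]
45. n0.idx = "mqxu"  [S₁.depth ++ S₁.idx]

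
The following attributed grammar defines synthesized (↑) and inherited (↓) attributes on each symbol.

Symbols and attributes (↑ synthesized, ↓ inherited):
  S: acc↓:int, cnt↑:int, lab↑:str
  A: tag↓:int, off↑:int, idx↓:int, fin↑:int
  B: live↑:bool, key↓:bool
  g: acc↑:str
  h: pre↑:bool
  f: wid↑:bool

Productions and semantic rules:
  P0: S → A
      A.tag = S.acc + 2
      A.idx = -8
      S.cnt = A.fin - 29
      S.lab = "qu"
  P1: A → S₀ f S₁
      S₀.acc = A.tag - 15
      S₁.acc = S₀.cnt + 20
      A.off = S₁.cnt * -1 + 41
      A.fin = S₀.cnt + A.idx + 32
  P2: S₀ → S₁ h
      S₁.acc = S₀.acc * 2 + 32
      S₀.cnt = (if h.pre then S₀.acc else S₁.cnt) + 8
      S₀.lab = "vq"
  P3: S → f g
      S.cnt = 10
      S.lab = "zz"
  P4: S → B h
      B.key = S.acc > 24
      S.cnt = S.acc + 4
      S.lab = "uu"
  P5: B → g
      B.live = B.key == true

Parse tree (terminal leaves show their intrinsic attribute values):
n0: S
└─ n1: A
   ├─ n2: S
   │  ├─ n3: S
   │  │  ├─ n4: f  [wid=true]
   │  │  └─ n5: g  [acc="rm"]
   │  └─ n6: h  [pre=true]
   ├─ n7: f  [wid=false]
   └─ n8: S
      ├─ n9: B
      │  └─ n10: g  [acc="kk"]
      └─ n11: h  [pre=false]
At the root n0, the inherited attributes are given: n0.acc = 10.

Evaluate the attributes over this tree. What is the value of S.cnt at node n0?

0

1. n0.acc = 10  [given at root]
2. n1.tag = 12  [S.acc + 2]
3. n1.idx = -8  [-8]
4. n2.acc = -3  [A.tag - 15]
5. n3.acc = 26  [S₀.acc * 2 + 32]
6. n4.wid = true  [terminal]
7. n5.acc = "rm"  [terminal]
8. n3.cnt = 10  [10]
9. n3.lab = "zz"  ["zz"]
10. n6.pre = true  [terminal]
11. n2.cnt = 5  [(if h.pre then S₀.acc else S₁.cnt) + 8]
12. n2.lab = "vq"  ["vq"]
13. n7.wid = false  [terminal]
14. n8.acc = 25  [S₀.cnt + 20]
15. n9.key = true  [S.acc > 24]
16. n10.acc = "kk"  [terminal]
17. n9.live = true  [B.key == true]
18. n11.pre = false  [terminal]
19. n8.cnt = 29  [S.acc + 4]
20. n8.lab = "uu"  ["uu"]
21. n1.off = 12  [S₁.cnt * -1 + 41]
22. n1.fin = 29  [S₀.cnt + A.idx + 32]
23. n0.cnt = 0  [A.fin - 29]
24. n0.lab = "qu"  ["qu"]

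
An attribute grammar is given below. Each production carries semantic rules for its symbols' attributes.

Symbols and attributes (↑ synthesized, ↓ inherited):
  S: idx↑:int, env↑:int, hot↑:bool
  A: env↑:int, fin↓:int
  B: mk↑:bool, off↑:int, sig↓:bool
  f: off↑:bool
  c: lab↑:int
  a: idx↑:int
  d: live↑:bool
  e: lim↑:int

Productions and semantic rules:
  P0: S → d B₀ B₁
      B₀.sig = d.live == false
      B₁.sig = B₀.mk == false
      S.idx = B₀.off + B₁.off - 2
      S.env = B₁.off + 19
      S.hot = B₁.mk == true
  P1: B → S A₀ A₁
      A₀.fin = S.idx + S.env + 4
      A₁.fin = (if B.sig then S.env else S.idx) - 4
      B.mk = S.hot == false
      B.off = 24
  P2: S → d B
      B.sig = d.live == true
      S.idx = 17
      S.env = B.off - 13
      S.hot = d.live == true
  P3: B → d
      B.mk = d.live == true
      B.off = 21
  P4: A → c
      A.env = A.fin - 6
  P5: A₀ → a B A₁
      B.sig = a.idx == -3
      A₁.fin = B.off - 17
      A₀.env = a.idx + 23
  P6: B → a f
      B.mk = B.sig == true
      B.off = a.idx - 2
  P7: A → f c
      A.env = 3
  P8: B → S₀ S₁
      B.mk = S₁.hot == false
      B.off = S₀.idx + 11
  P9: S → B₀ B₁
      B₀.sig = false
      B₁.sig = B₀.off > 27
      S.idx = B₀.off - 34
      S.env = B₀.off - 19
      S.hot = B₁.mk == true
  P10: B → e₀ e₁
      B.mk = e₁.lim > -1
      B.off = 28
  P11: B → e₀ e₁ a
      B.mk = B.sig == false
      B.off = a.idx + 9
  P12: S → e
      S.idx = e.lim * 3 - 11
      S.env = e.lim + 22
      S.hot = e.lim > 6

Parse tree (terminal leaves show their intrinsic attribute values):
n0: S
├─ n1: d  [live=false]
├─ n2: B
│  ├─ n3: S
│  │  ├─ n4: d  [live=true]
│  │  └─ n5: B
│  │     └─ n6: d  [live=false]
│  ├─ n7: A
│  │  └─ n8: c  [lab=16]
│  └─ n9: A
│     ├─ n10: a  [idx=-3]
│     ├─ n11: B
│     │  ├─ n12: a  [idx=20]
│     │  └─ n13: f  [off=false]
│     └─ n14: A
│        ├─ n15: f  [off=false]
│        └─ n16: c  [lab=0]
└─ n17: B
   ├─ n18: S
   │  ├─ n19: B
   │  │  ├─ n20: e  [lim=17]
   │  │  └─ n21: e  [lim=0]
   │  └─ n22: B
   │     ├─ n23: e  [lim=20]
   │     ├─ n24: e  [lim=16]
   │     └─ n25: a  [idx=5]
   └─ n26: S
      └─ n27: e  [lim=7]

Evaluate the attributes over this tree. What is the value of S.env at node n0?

24

1. n1.live = false  [terminal]
2. n2.sig = true  [d.live == false]
3. n4.live = true  [terminal]
4. n5.sig = true  [d.live == true]
5. n6.live = false  [terminal]
6. n5.mk = false  [d.live == true]
7. n5.off = 21  [21]
8. n3.idx = 17  [17]
9. n3.env = 8  [B.off - 13]
10. n3.hot = true  [d.live == true]
11. n7.fin = 29  [S.idx + S.env + 4]
12. n8.lab = 16  [terminal]
13. n7.env = 23  [A.fin - 6]
14. n9.fin = 4  [(if B.sig then S.env else S.idx) - 4]
15. n10.idx = -3  [terminal]
16. n11.sig = true  [a.idx == -3]
17. n12.idx = 20  [terminal]
18. n13.off = false  [terminal]
19. n11.mk = true  [B.sig == true]
20. n11.off = 18  [a.idx - 2]
21. n14.fin = 1  [B.off - 17]
22. n15.off = false  [terminal]
23. n16.lab = 0  [terminal]
24. n14.env = 3  [3]
25. n9.env = 20  [a.idx + 23]
26. n2.mk = false  [S.hot == false]
27. n2.off = 24  [24]
28. n17.sig = true  [B₀.mk == false]
29. n19.sig = false  [false]
30. n20.lim = 17  [terminal]
31. n21.lim = 0  [terminal]
32. n19.mk = true  [e₁.lim > -1]
33. n19.off = 28  [28]
34. n22.sig = true  [B₀.off > 27]
35. n23.lim = 20  [terminal]
36. n24.lim = 16  [terminal]
37. n25.idx = 5  [terminal]
38. n22.mk = false  [B.sig == false]
39. n22.off = 14  [a.idx + 9]
40. n18.idx = -6  [B₀.off - 34]
41. n18.env = 9  [B₀.off - 19]
42. n18.hot = false  [B₁.mk == true]
43. n27.lim = 7  [terminal]
44. n26.idx = 10  [e.lim * 3 - 11]
45. n26.env = 29  [e.lim + 22]
46. n26.hot = true  [e.lim > 6]
47. n17.mk = false  [S₁.hot == false]
48. n17.off = 5  [S₀.idx + 11]
49. n0.idx = 27  [B₀.off + B₁.off - 2]
50. n0.env = 24  [B₁.off + 19]
51. n0.hot = false  [B₁.mk == true]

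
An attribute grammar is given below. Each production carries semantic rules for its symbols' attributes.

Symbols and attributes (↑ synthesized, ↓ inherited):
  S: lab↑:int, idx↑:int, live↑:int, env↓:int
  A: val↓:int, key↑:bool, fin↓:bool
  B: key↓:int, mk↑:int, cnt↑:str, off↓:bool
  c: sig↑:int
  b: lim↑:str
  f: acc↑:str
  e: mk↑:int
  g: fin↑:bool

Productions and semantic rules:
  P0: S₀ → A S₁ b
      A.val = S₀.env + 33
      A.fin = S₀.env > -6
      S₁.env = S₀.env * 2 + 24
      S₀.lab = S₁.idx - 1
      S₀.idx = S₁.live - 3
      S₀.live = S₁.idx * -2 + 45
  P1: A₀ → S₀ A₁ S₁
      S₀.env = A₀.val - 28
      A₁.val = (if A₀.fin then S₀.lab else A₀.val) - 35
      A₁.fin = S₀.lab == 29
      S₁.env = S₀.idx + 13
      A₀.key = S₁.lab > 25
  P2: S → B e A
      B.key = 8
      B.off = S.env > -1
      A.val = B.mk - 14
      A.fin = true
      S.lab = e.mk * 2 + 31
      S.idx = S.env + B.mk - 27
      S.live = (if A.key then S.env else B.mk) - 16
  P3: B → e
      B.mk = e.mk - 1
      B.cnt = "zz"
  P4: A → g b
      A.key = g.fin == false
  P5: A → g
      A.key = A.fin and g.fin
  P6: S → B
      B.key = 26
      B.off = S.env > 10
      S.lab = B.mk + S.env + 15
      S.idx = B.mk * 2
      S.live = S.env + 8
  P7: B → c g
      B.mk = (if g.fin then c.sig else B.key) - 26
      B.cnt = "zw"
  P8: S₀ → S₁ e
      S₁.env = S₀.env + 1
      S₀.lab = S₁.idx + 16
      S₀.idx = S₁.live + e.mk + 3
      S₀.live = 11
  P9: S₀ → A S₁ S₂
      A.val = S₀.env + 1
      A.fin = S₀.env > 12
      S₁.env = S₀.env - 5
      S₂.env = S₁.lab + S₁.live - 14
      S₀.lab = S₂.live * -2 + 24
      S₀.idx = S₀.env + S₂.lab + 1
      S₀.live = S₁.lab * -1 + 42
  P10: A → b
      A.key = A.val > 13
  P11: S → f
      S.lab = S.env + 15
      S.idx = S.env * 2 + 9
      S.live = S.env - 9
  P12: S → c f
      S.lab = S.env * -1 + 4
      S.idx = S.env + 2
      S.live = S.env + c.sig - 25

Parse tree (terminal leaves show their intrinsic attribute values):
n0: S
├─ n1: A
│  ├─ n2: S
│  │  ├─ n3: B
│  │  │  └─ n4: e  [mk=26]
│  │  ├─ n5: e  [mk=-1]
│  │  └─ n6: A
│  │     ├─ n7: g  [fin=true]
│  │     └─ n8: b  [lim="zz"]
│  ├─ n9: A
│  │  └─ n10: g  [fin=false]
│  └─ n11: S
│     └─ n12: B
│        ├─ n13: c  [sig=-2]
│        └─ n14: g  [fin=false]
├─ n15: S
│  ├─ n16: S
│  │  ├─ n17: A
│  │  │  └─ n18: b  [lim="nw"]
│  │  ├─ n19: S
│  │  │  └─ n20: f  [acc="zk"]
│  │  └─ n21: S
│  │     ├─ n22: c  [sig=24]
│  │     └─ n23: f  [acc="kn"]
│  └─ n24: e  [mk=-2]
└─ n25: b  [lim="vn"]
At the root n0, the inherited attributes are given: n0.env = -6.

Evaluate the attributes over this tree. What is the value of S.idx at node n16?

1. n0.env = -6  [given at root]
2. n1.val = 27  [S₀.env + 33]
3. n1.fin = false  [S₀.env > -6]
4. n2.env = -1  [A₀.val - 28]
5. n3.key = 8  [8]
6. n3.off = false  [S.env > -1]
7. n4.mk = 26  [terminal]
8. n3.mk = 25  [e.mk - 1]
9. n3.cnt = "zz"  ["zz"]
10. n5.mk = -1  [terminal]
11. n6.val = 11  [B.mk - 14]
12. n6.fin = true  [true]
13. n7.fin = true  [terminal]
14. n8.lim = "zz"  [terminal]
15. n6.key = false  [g.fin == false]
16. n2.lab = 29  [e.mk * 2 + 31]
17. n2.idx = -3  [S.env + B.mk - 27]
18. n2.live = 9  [(if A.key then S.env else B.mk) - 16]
19. n9.val = -8  [(if A₀.fin then S₀.lab else A₀.val) - 35]
20. n9.fin = true  [S₀.lab == 29]
21. n10.fin = false  [terminal]
22. n9.key = false  [A.fin and g.fin]
23. n11.env = 10  [S₀.idx + 13]
24. n12.key = 26  [26]
25. n12.off = false  [S.env > 10]
26. n13.sig = -2  [terminal]
27. n14.fin = false  [terminal]
28. n12.mk = 0  [(if g.fin then c.sig else B.key) - 26]
29. n12.cnt = "zw"  ["zw"]
30. n11.lab = 25  [B.mk + S.env + 15]
31. n11.idx = 0  [B.mk * 2]
32. n11.live = 18  [S.env + 8]
33. n1.key = false  [S₁.lab > 25]
34. n15.env = 12  [S₀.env * 2 + 24]
35. n16.env = 13  [S₀.env + 1]
36. n17.val = 14  [S₀.env + 1]
37. n17.fin = true  [S₀.env > 12]
38. n18.lim = "nw"  [terminal]
39. n17.key = true  [A.val > 13]
40. n19.env = 8  [S₀.env - 5]
41. n20.acc = "zk"  [terminal]
42. n19.lab = 23  [S.env + 15]
43. n19.idx = 25  [S.env * 2 + 9]
44. n19.live = -1  [S.env - 9]
45. n21.env = 8  [S₁.lab + S₁.live - 14]
46. n22.sig = 24  [terminal]
47. n23.acc = "kn"  [terminal]
48. n21.lab = -4  [S.env * -1 + 4]
49. n21.idx = 10  [S.env + 2]
50. n21.live = 7  [S.env + c.sig - 25]
51. n16.lab = 10  [S₂.live * -2 + 24]
52. n16.idx = 10  [S₀.env + S₂.lab + 1]
53. n16.live = 19  [S₁.lab * -1 + 42]
54. n24.mk = -2  [terminal]
55. n15.lab = 26  [S₁.idx + 16]
56. n15.idx = 20  [S₁.live + e.mk + 3]
57. n15.live = 11  [11]
58. n25.lim = "vn"  [terminal]
59. n0.lab = 19  [S₁.idx - 1]
60. n0.idx = 8  [S₁.live - 3]
61. n0.live = 5  [S₁.idx * -2 + 45]

10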